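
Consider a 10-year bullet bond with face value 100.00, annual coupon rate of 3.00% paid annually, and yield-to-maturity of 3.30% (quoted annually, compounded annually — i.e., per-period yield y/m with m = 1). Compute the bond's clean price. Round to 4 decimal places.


Answer: Price = 97.4797

Derivation:
Coupon per period c = face * coupon_rate / m = 3.000000
Periods per year m = 1; per-period yield y/m = 0.033000
Number of cashflows N = 10
Cashflows (t years, CF_t, discount factor 1/(1+y/m)^(m*t), PV):
  t = 1.0000: CF_t = 3.000000, DF = 0.968054, PV = 2.904163
  t = 2.0000: CF_t = 3.000000, DF = 0.937129, PV = 2.811387
  t = 3.0000: CF_t = 3.000000, DF = 0.907192, PV = 2.721575
  t = 4.0000: CF_t = 3.000000, DF = 0.878211, PV = 2.634632
  t = 5.0000: CF_t = 3.000000, DF = 0.850156, PV = 2.550467
  t = 6.0000: CF_t = 3.000000, DF = 0.822997, PV = 2.468990
  t = 7.0000: CF_t = 3.000000, DF = 0.796705, PV = 2.390116
  t = 8.0000: CF_t = 3.000000, DF = 0.771254, PV = 2.313762
  t = 9.0000: CF_t = 3.000000, DF = 0.746616, PV = 2.239847
  t = 10.0000: CF_t = 103.000000, DF = 0.722764, PV = 74.444739
Price P = sum_t PV_t = 97.479677


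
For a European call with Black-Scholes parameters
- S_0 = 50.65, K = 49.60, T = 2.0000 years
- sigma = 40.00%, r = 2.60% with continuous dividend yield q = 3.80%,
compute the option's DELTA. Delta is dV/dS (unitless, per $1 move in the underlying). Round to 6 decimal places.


d1 = 0.2774481895; d2 = -0.2882372355
phi(d1) = 0.3838792296; exp(-qT) = 0.9268162066; exp(-rT) = 0.9493288668
N(d1) = 0.6092820082
Delta = exp(-qT) * N(d1) = 0.9268162066 * 0.6092820082 = 0.564692

Answer: Delta = 0.564692


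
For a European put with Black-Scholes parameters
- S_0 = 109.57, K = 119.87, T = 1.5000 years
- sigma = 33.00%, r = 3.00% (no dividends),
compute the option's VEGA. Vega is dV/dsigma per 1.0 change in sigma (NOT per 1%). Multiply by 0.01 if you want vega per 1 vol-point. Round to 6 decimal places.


d1 = 0.0911279270; d2 = -0.3130378806
phi(d1) = 0.3972892466; exp(-qT) = 1.0000000000; exp(-rT) = 0.9559974818
Vega = S * exp(-qT) * phi(d1) * sqrt(T) = 109.5700 * 1.0000000000 * 0.3972892466 * 1.2247448714 = 53.314348

Answer: Vega = 53.314348


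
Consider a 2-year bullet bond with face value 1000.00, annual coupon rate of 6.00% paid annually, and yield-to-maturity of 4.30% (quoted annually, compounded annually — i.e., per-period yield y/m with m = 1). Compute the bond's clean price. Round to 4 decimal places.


Answer: Price = 1031.9263

Derivation:
Coupon per period c = face * coupon_rate / m = 60.000000
Periods per year m = 1; per-period yield y/m = 0.043000
Number of cashflows N = 2
Cashflows (t years, CF_t, discount factor 1/(1+y/m)^(m*t), PV):
  t = 1.0000: CF_t = 60.000000, DF = 0.958773, PV = 57.526366
  t = 2.0000: CF_t = 1060.000000, DF = 0.919245, PV = 974.399940
Price P = sum_t PV_t = 1031.926306


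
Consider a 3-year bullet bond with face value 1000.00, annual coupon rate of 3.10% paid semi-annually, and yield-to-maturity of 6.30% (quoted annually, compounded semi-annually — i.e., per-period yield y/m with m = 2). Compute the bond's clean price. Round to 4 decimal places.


Coupon per period c = face * coupon_rate / m = 15.500000
Periods per year m = 2; per-period yield y/m = 0.031500
Number of cashflows N = 6
Cashflows (t years, CF_t, discount factor 1/(1+y/m)^(m*t), PV):
  t = 0.5000: CF_t = 15.500000, DF = 0.969462, PV = 15.026660
  t = 1.0000: CF_t = 15.500000, DF = 0.939856, PV = 14.567775
  t = 1.5000: CF_t = 15.500000, DF = 0.911155, PV = 14.122904
  t = 2.0000: CF_t = 15.500000, DF = 0.883330, PV = 13.691618
  t = 2.5000: CF_t = 15.500000, DF = 0.856355, PV = 13.273503
  t = 3.0000: CF_t = 1015.500000, DF = 0.830204, PV = 843.071744
Price P = sum_t PV_t = 913.754204

Answer: Price = 913.7542


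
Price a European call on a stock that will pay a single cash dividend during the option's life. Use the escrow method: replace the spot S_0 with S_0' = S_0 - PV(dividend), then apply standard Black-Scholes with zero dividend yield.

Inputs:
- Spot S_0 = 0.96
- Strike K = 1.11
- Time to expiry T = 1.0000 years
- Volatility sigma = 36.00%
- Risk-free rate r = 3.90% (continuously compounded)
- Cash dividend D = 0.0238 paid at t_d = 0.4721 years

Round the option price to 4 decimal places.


PV(D) = D * exp(-r * t_d) = 0.0238 * 0.98175656 = 0.02336581
S_0' = S_0 - PV(D) = 0.9600 - 0.02336581 = 0.93663419
d1 = (ln(S_0'/K) + (r + sigma^2/2)*T) / (sigma*sqrt(T)) = -0.18339581
d2 = d1 - sigma*sqrt(T) = -0.54339581
exp(-rT) = 0.96175071
N(d1) = 0.42724373; N(d2) = 0.29342866
C = S_0' * N(d1) - K * exp(-rT) * N(d2) = 0.93663419 * 0.42724373 - 1.1100 * 0.96175071 * 0.29342866 = 0.0869

Answer: Price = 0.0869


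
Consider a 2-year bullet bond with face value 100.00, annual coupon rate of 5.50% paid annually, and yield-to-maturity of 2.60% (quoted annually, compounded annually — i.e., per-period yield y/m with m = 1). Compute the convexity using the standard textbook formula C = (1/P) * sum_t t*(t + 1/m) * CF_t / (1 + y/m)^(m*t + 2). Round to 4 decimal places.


Answer: Convexity = 5.5068

Derivation:
Coupon per period c = face * coupon_rate / m = 5.500000
Periods per year m = 1; per-period yield y/m = 0.026000
Number of cashflows N = 2
Cashflows (t years, CF_t, discount factor 1/(1+y/m)^(m*t), PV):
  t = 1.0000: CF_t = 5.500000, DF = 0.974659, PV = 5.360624
  t = 2.0000: CF_t = 105.500000, DF = 0.949960, PV = 100.220771
Price P = sum_t PV_t = 105.581394
Convexity numerator sum_t t*(t + 1/m) * CF_t / (1+y/m)^(m*t + 2):
  t = 1.0000: term = 10.184755
  t = 2.0000: term = 571.234287
Convexity = (1/P) * sum = 581.419042 / 105.581394 = 5.506832


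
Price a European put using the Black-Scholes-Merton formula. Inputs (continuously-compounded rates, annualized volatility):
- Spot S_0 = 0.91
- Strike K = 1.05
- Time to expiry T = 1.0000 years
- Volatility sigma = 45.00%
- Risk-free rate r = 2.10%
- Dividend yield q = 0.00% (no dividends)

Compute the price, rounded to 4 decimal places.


d1 = (ln(S/K) + (r - q + 0.5*sigma^2) * T) / (sigma * sqrt(T)) = -0.04633521
d2 = d1 - sigma * sqrt(T) = -0.49633521
exp(-rT) = 0.97921896; exp(-qT) = 1.00000000
P = K * exp(-rT) * N(-d2) - S_0 * exp(-qT) * N(-d1)
N(-d1) = 0.51847846; N(-d2) = 0.69017104
P = 1.0500 * 0.97921896 * 0.69017104 - 0.9100 * 1.00000000 * 0.51847846 = 0.2378

Answer: Price = 0.2378


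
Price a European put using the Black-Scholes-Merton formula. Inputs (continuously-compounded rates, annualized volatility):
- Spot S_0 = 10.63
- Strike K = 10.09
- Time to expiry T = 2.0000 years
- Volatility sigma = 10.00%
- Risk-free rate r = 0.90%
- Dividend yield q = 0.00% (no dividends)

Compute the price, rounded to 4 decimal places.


d1 = (ln(S/K) + (r - q + 0.5*sigma^2) * T) / (sigma * sqrt(T)) = 0.56664255
d2 = d1 - sigma * sqrt(T) = 0.42522119
exp(-rT) = 0.98216103; exp(-qT) = 1.00000000
P = K * exp(-rT) * N(-d2) - S_0 * exp(-qT) * N(-d1)
N(-d1) = 0.28547853; N(-d2) = 0.33533772
P = 10.0900 * 0.98216103 * 0.33533772 - 10.6300 * 1.00000000 * 0.28547853 = 0.2886

Answer: Price = 0.2886


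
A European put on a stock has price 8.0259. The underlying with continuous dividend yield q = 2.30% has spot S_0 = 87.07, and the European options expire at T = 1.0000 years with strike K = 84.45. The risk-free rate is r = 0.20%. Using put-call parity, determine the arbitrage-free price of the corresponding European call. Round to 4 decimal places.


Put-call parity: C - P = S_0 * exp(-qT) - K * exp(-rT).
S_0 * exp(-qT) = 87.0700 * 0.97726248 = 85.09024446
K * exp(-rT) = 84.4500 * 0.99800200 = 84.28126879
C = P + S*exp(-qT) - K*exp(-rT)
C = 8.0259 + 85.09024446 - 84.28126879 = 8.8349

Answer: Call price = 8.8349


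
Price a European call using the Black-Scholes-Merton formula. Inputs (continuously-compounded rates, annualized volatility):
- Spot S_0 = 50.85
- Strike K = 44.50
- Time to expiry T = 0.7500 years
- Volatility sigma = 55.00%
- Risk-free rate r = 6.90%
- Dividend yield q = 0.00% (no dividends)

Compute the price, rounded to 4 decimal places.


Answer: Price = 13.6995

Derivation:
d1 = (ln(S/K) + (r - q + 0.5*sigma^2) * T) / (sigma * sqrt(T)) = 0.62685214
d2 = d1 - sigma * sqrt(T) = 0.15053817
exp(-rT) = 0.94956623; exp(-qT) = 1.00000000
C = S_0 * exp(-qT) * N(d1) - K * exp(-rT) * N(d2)
N(d1) = 0.73462192; N(d2) = 0.55982998
C = 50.8500 * 1.00000000 * 0.73462192 - 44.5000 * 0.94956623 * 0.55982998 = 13.6995


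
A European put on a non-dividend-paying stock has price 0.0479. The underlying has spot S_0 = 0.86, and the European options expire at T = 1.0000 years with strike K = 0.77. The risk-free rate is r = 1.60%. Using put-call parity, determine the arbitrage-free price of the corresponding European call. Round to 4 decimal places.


Answer: Call price = 0.1501

Derivation:
Put-call parity: C - P = S_0 * exp(-qT) - K * exp(-rT).
S_0 * exp(-qT) = 0.8600 * 1.00000000 = 0.86000000
K * exp(-rT) = 0.7700 * 0.98412732 = 0.75777804
C = P + S*exp(-qT) - K*exp(-rT)
C = 0.0479 + 0.86000000 - 0.75777804 = 0.1501


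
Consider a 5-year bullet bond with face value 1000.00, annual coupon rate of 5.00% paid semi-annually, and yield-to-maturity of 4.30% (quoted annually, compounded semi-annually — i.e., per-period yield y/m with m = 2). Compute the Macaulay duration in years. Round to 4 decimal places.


Coupon per period c = face * coupon_rate / m = 25.000000
Periods per year m = 2; per-period yield y/m = 0.021500
Number of cashflows N = 10
Cashflows (t years, CF_t, discount factor 1/(1+y/m)^(m*t), PV):
  t = 0.5000: CF_t = 25.000000, DF = 0.978953, PV = 24.473813
  t = 1.0000: CF_t = 25.000000, DF = 0.958348, PV = 23.958701
  t = 1.5000: CF_t = 25.000000, DF = 0.938177, PV = 23.454431
  t = 2.0000: CF_t = 25.000000, DF = 0.918431, PV = 22.960774
  t = 2.5000: CF_t = 25.000000, DF = 0.899100, PV = 22.477508
  t = 3.0000: CF_t = 25.000000, DF = 0.880177, PV = 22.004413
  t = 3.5000: CF_t = 25.000000, DF = 0.861651, PV = 21.541275
  t = 4.0000: CF_t = 25.000000, DF = 0.843515, PV = 21.087886
  t = 4.5000: CF_t = 25.000000, DF = 0.825762, PV = 20.644039
  t = 5.0000: CF_t = 1025.000000, DF = 0.808381, PV = 828.590893
Price P = sum_t PV_t = 1031.193732
Macaulay numerator sum_t t * PV_t:
  t * PV_t at t = 0.5000: 12.236907
  t * PV_t at t = 1.0000: 23.958701
  t * PV_t at t = 1.5000: 35.181646
  t * PV_t at t = 2.0000: 45.921548
  t * PV_t at t = 2.5000: 56.193769
  t * PV_t at t = 3.0000: 66.013238
  t * PV_t at t = 3.5000: 75.394464
  t * PV_t at t = 4.0000: 84.351543
  t * PV_t at t = 4.5000: 92.898175
  t * PV_t at t = 5.0000: 4142.954465
Macaulay duration D = (sum_t t * PV_t) / P = 4635.104456 / 1031.193732 = 4.494892

Answer: Macaulay duration = 4.4949 years


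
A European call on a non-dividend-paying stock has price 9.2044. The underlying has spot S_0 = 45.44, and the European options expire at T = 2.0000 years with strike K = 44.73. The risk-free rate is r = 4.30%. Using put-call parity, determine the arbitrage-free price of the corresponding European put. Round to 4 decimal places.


Put-call parity: C - P = S_0 * exp(-qT) - K * exp(-rT).
S_0 * exp(-qT) = 45.4400 * 1.00000000 = 45.44000000
K * exp(-rT) = 44.7300 * 0.91759423 = 41.04398996
P = C - S*exp(-qT) + K*exp(-rT)
P = 9.2044 - 45.44000000 + 41.04398996 = 4.8084

Answer: Put price = 4.8084


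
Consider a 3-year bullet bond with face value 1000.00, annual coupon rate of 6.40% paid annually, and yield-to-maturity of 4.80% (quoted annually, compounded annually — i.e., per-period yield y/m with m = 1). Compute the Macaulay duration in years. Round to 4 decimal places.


Coupon per period c = face * coupon_rate / m = 64.000000
Periods per year m = 1; per-period yield y/m = 0.048000
Number of cashflows N = 3
Cashflows (t years, CF_t, discount factor 1/(1+y/m)^(m*t), PV):
  t = 1.0000: CF_t = 64.000000, DF = 0.954198, PV = 61.068702
  t = 2.0000: CF_t = 64.000000, DF = 0.910495, PV = 58.271662
  t = 3.0000: CF_t = 1064.000000, DF = 0.868793, PV = 924.395409
Price P = sum_t PV_t = 1043.735774
Macaulay numerator sum_t t * PV_t:
  t * PV_t at t = 1.0000: 61.068702
  t * PV_t at t = 2.0000: 116.543325
  t * PV_t at t = 3.0000: 2773.186228
Macaulay duration D = (sum_t t * PV_t) / P = 2950.798255 / 1043.735774 = 2.827151

Answer: Macaulay duration = 2.8272 years


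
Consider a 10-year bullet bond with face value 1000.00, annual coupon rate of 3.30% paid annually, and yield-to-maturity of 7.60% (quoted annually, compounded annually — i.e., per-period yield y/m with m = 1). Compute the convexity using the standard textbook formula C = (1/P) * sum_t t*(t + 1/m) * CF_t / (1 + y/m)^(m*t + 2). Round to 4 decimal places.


Answer: Convexity = 74.8644

Derivation:
Coupon per period c = face * coupon_rate / m = 33.000000
Periods per year m = 1; per-period yield y/m = 0.076000
Number of cashflows N = 10
Cashflows (t years, CF_t, discount factor 1/(1+y/m)^(m*t), PV):
  t = 1.0000: CF_t = 33.000000, DF = 0.929368, PV = 30.669145
  t = 2.0000: CF_t = 33.000000, DF = 0.863725, PV = 28.502923
  t = 3.0000: CF_t = 33.000000, DF = 0.802718, PV = 26.489705
  t = 4.0000: CF_t = 33.000000, DF = 0.746021, PV = 24.618685
  t = 5.0000: CF_t = 33.000000, DF = 0.693328, PV = 22.879819
  t = 6.0000: CF_t = 33.000000, DF = 0.644357, PV = 21.263772
  t = 7.0000: CF_t = 33.000000, DF = 0.598845, PV = 19.761870
  t = 8.0000: CF_t = 33.000000, DF = 0.556547, PV = 18.366050
  t = 9.0000: CF_t = 33.000000, DF = 0.517237, PV = 17.068820
  t = 10.0000: CF_t = 1033.000000, DF = 0.480704, PV = 496.566718
Price P = sum_t PV_t = 706.187508
Convexity numerator sum_t t*(t + 1/m) * CF_t / (1+y/m)^(m*t + 2):
  t = 1.0000: term = 52.979410
  t = 2.0000: term = 147.712111
  t = 3.0000: term = 274.557827
  t = 4.0000: term = 425.275445
  t = 5.0000: term = 592.856103
  t = 6.0000: term = 771.374112
  t = 7.0000: term = 955.853919
  t = 8.0000: term = 1142.151522
  t = 9.0000: term = 1326.848888
  t = 10.0000: term = 47178.676199
Convexity = (1/P) * sum = 52868.285537 / 706.187508 = 74.864374


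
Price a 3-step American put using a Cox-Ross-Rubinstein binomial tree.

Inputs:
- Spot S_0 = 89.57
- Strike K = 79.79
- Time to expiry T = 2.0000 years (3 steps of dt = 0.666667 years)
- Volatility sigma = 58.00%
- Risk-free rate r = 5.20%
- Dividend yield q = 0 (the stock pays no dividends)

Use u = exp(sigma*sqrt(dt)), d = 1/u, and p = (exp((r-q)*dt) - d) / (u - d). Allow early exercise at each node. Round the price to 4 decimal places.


Answer: Price = V(0,0) = 20.2726

Derivation:
dt = T/N = 0.666667
u = exp(sigma*sqrt(dt)) = 1.605713; d = 1/u = 0.622776
p = (exp((r-q)*dt) - d) / (u - d) = 0.419659
Discount per step: exp(-r*dt) = 0.965927
Stock lattice S(k, i) with i counting down-moves:
  k=0: S(0,0) = 89.5700
  k=1: S(1,0) = 143.8237; S(1,1) = 55.7821
  k=2: S(2,0) = 230.9397; S(2,1) = 89.5700; S(2,2) = 34.7397
  k=3: S(3,0) = 370.8229; S(3,1) = 143.8237; S(3,2) = 55.7821; S(3,3) = 21.6351
Terminal payoffs V(N, i) = max(K - S_T, 0):
  V(3,0) = 0.000000; V(3,1) = 0.000000; V(3,2) = 24.007934; V(3,3) = 58.154913
Backward induction: V(k, i) = exp(-r*dt) * [p * V(k+1, i) + (1-p) * V(k+1, i+1)]; then take max(V_cont, immediate exercise) for American.
  V(2,0) = exp(-r*dt) * [p*0.000000 + (1-p)*0.000000] = 0.000000; exercise = 0.000000; V(2,0) = max -> 0.000000
  V(2,1) = exp(-r*dt) * [p*0.000000 + (1-p)*24.007934] = 13.458061; exercise = 0.000000; V(2,1) = max -> 13.458061
  V(2,2) = exp(-r*dt) * [p*24.007934 + (1-p)*58.154913] = 42.331598; exercise = 45.050255; V(2,2) = max -> 45.050255
  V(1,0) = exp(-r*dt) * [p*0.000000 + (1-p)*13.458061] = 7.544148; exercise = 0.000000; V(1,0) = max -> 7.544148
  V(1,1) = exp(-r*dt) * [p*13.458061 + (1-p)*45.050255] = 30.709059; exercise = 24.007934; V(1,1) = max -> 30.709059
  V(0,0) = exp(-r*dt) * [p*7.544148 + (1-p)*30.709059] = 20.272589; exercise = 0.000000; V(0,0) = max -> 20.272589


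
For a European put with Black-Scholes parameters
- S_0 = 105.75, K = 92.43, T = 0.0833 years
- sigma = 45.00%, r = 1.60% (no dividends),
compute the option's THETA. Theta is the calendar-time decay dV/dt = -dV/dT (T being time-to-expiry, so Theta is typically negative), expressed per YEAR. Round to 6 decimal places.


Answer: Theta = -17.486897

Derivation:
d1 = 1.1117612972; d2 = 0.9818834700
phi(d1) = 0.2150370104; exp(-qT) = 1.0000000000; exp(-rT) = 0.9986680878
Theta = -S*exp(-qT)*phi(d1)*sigma/(2*sqrt(T)) + r*K*exp(-rT)*N(-d2) - q*S*exp(-qT)*N(-d1)
N(-d1) = 0.1331203983; N(-d2) = 0.1630786301; sqrt(T) = 0.2886173938
Term 1 = -105.7500 * 1.0000000000 * 0.2150370104 * 0.4500 / (2 * 0.2886173938) = -17.7277495262
Term 2 = 0.0160 * 92.4300 * 0.9986680878 * 0.1630786301 = 0.2408525023
Term 3 = 0 (no dividend yield, q = 0)
Theta = -17.7277495262 + (0.2408525023) + (0.0000000000) = -17.486897


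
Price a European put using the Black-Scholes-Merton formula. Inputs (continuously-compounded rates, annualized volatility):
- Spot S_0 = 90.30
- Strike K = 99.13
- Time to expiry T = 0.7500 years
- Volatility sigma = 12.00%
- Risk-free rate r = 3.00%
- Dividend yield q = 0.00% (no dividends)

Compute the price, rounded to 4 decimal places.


d1 = (ln(S/K) + (r - q + 0.5*sigma^2) * T) / (sigma * sqrt(T)) = -0.62926041
d2 = d1 - sigma * sqrt(T) = -0.73318345
exp(-rT) = 0.97775124; exp(-qT) = 1.00000000
P = K * exp(-rT) * N(-d2) - S_0 * exp(-qT) * N(-d1)
N(-d1) = 0.73541071; N(-d2) = 0.76827673
P = 99.1300 * 0.97775124 * 0.76827673 - 90.3000 * 1.00000000 * 0.73541071 = 8.0572

Answer: Price = 8.0572


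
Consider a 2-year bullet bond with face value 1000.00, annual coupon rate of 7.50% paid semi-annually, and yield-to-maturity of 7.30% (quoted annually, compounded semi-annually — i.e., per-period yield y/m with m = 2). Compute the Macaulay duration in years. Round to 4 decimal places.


Coupon per period c = face * coupon_rate / m = 37.500000
Periods per year m = 2; per-period yield y/m = 0.036500
Number of cashflows N = 4
Cashflows (t years, CF_t, discount factor 1/(1+y/m)^(m*t), PV):
  t = 0.5000: CF_t = 37.500000, DF = 0.964785, PV = 36.179450
  t = 1.0000: CF_t = 37.500000, DF = 0.930811, PV = 34.905403
  t = 1.5000: CF_t = 37.500000, DF = 0.898033, PV = 33.676221
  t = 2.0000: CF_t = 1037.500000, DF = 0.866409, PV = 898.898964
Price P = sum_t PV_t = 1003.660037
Macaulay numerator sum_t t * PV_t:
  t * PV_t at t = 0.5000: 18.089725
  t * PV_t at t = 1.0000: 34.905403
  t * PV_t at t = 1.5000: 50.514331
  t * PV_t at t = 2.0000: 1797.797927
Macaulay duration D = (sum_t t * PV_t) / P = 1901.307386 / 1003.660037 = 1.894374

Answer: Macaulay duration = 1.8944 years


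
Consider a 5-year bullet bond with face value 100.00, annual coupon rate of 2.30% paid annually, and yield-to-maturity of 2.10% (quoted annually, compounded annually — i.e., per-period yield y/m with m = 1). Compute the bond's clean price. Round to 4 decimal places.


Coupon per period c = face * coupon_rate / m = 2.300000
Periods per year m = 1; per-period yield y/m = 0.021000
Number of cashflows N = 5
Cashflows (t years, CF_t, discount factor 1/(1+y/m)^(m*t), PV):
  t = 1.0000: CF_t = 2.300000, DF = 0.979432, PV = 2.252693
  t = 2.0000: CF_t = 2.300000, DF = 0.959287, PV = 2.206360
  t = 3.0000: CF_t = 2.300000, DF = 0.939556, PV = 2.160979
  t = 4.0000: CF_t = 2.300000, DF = 0.920231, PV = 2.116532
  t = 5.0000: CF_t = 102.300000, DF = 0.901304, PV = 92.203397
Price P = sum_t PV_t = 100.939962

Answer: Price = 100.9400


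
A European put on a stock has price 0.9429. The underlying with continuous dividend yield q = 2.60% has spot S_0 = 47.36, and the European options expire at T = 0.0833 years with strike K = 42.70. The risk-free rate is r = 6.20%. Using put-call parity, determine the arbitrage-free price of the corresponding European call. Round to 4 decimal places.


Put-call parity: C - P = S_0 * exp(-qT) - K * exp(-rT).
S_0 * exp(-qT) = 47.3600 * 0.99783654 = 47.25753871
K * exp(-rT) = 42.7000 * 0.99484871 = 42.48004007
C = P + S*exp(-qT) - K*exp(-rT)
C = 0.9429 + 47.25753871 - 42.48004007 = 5.7204

Answer: Call price = 5.7204


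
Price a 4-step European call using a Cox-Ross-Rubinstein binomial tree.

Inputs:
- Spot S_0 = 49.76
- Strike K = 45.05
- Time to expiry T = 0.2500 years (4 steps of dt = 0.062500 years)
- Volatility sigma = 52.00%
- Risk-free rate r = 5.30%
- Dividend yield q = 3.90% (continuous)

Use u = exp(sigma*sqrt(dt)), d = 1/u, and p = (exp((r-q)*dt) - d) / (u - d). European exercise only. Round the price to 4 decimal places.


Answer: Price = V(0,0) = 7.8562

Derivation:
dt = T/N = 0.062500
u = exp(sigma*sqrt(dt)) = 1.138828; d = 1/u = 0.878095
p = (exp((r-q)*dt) - d) / (u - d) = 0.470903
Discount per step: exp(-r*dt) = 0.996693
Stock lattice S(k, i) with i counting down-moves:
  k=0: S(0,0) = 49.7600
  k=1: S(1,0) = 56.6681; S(1,1) = 43.6940
  k=2: S(2,0) = 64.5352; S(2,1) = 49.7600; S(2,2) = 38.3675
  k=3: S(3,0) = 73.4946; S(3,1) = 56.6681; S(3,2) = 43.6940; S(3,3) = 33.6904
  k=4: S(4,0) = 83.6977; S(4,1) = 64.5352; S(4,2) = 49.7600; S(4,3) = 38.3675; S(4,4) = 29.5833
Terminal payoffs V(N, i) = max(S_T - K, 0):
  V(4,0) = 38.647696; V(4,1) = 19.485241; V(4,2) = 4.710000; V(4,3) = 0.000000; V(4,4) = 0.000000
Backward induction: V(k, i) = exp(-r*dt) * [p * V(k+1, i) + (1-p) * V(k+1, i+1)].
  V(3,0) = exp(-r*dt) * [p*38.647696 + (1-p)*19.485241] = 28.414621
  V(3,1) = exp(-r*dt) * [p*19.485241 + (1-p)*4.710000] = 11.629121
  V(3,2) = exp(-r*dt) * [p*4.710000 + (1-p)*0.000000] = 2.210619
  V(3,3) = exp(-r*dt) * [p*0.000000 + (1-p)*0.000000] = 0.000000
  V(2,0) = exp(-r*dt) * [p*28.414621 + (1-p)*11.629121] = 19.468867
  V(2,1) = exp(-r*dt) * [p*11.629121 + (1-p)*2.210619] = 6.623843
  V(2,2) = exp(-r*dt) * [p*2.210619 + (1-p)*0.000000] = 1.037545
  V(1,0) = exp(-r*dt) * [p*19.468867 + (1-p)*6.623843] = 12.630696
  V(1,1) = exp(-r*dt) * [p*6.623843 + (1-p)*1.037545] = 3.656019
  V(0,0) = exp(-r*dt) * [p*12.630696 + (1-p)*3.656019] = 7.856155


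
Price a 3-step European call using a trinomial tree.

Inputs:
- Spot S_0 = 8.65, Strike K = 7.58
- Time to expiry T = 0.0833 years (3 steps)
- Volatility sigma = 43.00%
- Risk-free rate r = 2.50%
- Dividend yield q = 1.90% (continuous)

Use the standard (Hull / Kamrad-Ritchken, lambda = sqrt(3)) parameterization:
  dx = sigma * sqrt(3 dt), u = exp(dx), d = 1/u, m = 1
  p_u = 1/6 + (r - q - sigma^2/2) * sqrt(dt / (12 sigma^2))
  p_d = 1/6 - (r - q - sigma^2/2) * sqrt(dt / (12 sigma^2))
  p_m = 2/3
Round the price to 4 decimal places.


dt = T/N = 0.027767; dx = sigma*sqrt(3*dt) = 0.124105
u = exp(dx) = 1.132135; d = 1/u = 0.883287
p_u = 0.156996, p_m = 0.666667, p_d = 0.176338
Discount per step: exp(-r*dt) = 0.999306
Stock lattice S(k, j) with j the centered position index:
  k=0: S(0,+0) = 8.6500
  k=1: S(1,-1) = 7.6404; S(1,+0) = 8.6500; S(1,+1) = 9.7930
  k=2: S(2,-2) = 6.7487; S(2,-1) = 7.6404; S(2,+0) = 8.6500; S(2,+1) = 9.7930; S(2,+2) = 11.0870
  k=3: S(3,-3) = 5.9610; S(3,-2) = 6.7487; S(3,-1) = 7.6404; S(3,+0) = 8.6500; S(3,+1) = 9.7930; S(3,+2) = 11.0870; S(3,+3) = 12.5519
Terminal payoffs V(N, j) = max(S_T - K, 0):
  V(3,-3) = 0.000000; V(3,-2) = 0.000000; V(3,-1) = 0.060430; V(3,+0) = 1.070000; V(3,+1) = 2.212970; V(3,+2) = 3.506967; V(3,+3) = 4.971947
Backward induction: V(k, j) = exp(-r*dt) * [p_u * V(k+1, j+1) + p_m * V(k+1, j) + p_d * V(k+1, j-1)]
  V(2,-2) = exp(-r*dt) * [p_u*0.060430 + p_m*0.000000 + p_d*0.000000] = 0.009481
  V(2,-1) = exp(-r*dt) * [p_u*1.070000 + p_m*0.060430 + p_d*0.000000] = 0.208127
  V(2,+0) = exp(-r*dt) * [p_u*2.212970 + p_m*1.070000 + p_d*0.060430] = 1.070673
  V(2,+1) = exp(-r*dt) * [p_u*3.506967 + p_m*2.212970 + p_d*1.070000] = 2.213037
  V(2,+2) = exp(-r*dt) * [p_u*4.971947 + p_m*3.506967 + p_d*2.212970] = 3.506347
  V(1,-1) = exp(-r*dt) * [p_u*1.070673 + p_m*0.208127 + p_d*0.009481] = 0.308300
  V(1,+0) = exp(-r*dt) * [p_u*2.213037 + p_m*1.070673 + p_d*0.208127] = 1.097158
  V(1,+1) = exp(-r*dt) * [p_u*3.506347 + p_m*2.213037 + p_d*1.070673] = 2.213103
  V(0,+0) = exp(-r*dt) * [p_u*2.213103 + p_m*1.097158 + p_d*0.308300] = 1.132465

Answer: Price = V(0,0) = 1.1325


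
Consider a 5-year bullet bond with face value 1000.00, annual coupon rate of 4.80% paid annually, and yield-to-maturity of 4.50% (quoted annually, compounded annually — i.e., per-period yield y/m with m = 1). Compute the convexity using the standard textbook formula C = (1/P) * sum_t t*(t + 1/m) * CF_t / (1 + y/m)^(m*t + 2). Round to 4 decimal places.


Answer: Convexity = 24.3079

Derivation:
Coupon per period c = face * coupon_rate / m = 48.000000
Periods per year m = 1; per-period yield y/m = 0.045000
Number of cashflows N = 5
Cashflows (t years, CF_t, discount factor 1/(1+y/m)^(m*t), PV):
  t = 1.0000: CF_t = 48.000000, DF = 0.956938, PV = 45.933014
  t = 2.0000: CF_t = 48.000000, DF = 0.915730, PV = 43.955038
  t = 3.0000: CF_t = 48.000000, DF = 0.876297, PV = 42.062237
  t = 4.0000: CF_t = 48.000000, DF = 0.838561, PV = 40.250944
  t = 5.0000: CF_t = 1048.000000, DF = 0.802451, PV = 840.968697
Price P = sum_t PV_t = 1013.169930
Convexity numerator sum_t t*(t + 1/m) * CF_t / (1+y/m)^(m*t + 2):
  t = 1.0000: term = 84.124474
  t = 2.0000: term = 241.505667
  t = 3.0000: term = 462.211803
  t = 4.0000: term = 737.179909
  t = 5.0000: term = 23103.006710
Convexity = (1/P) * sum = 24628.028562 / 1013.169930 = 24.307895


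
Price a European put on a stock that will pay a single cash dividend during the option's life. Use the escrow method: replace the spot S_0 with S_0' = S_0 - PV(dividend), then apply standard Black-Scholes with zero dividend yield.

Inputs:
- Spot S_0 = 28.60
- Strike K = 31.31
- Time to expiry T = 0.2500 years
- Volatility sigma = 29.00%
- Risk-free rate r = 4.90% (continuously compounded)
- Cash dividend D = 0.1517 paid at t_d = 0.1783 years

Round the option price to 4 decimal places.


PV(D) = D * exp(-r * t_d) = 0.1517 * 0.99130135 = 0.15038042
S_0' = S_0 - PV(D) = 28.6000 - 0.15038042 = 28.44961958
d1 = (ln(S_0'/K) + (r + sigma^2/2)*T) / (sigma*sqrt(T)) = -0.50372584
d2 = d1 - sigma*sqrt(T) = -0.64872584
exp(-rT) = 0.98782473
N(-d1) = 0.69277297; N(-d2) = 0.74174220
P = K * exp(-rT) * N(-d2) - S_0' * N(-d1) = 31.3100 * 0.98782473 * 0.74174220 - 28.44961958 * 0.69277297 = 3.2321

Answer: Price = 3.2321


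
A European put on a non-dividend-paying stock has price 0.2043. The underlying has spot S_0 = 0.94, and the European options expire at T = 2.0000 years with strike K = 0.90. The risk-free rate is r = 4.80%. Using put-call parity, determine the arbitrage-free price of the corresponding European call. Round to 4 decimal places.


Put-call parity: C - P = S_0 * exp(-qT) - K * exp(-rT).
S_0 * exp(-qT) = 0.9400 * 1.00000000 = 0.94000000
K * exp(-rT) = 0.9000 * 0.90846402 = 0.81761761
C = P + S*exp(-qT) - K*exp(-rT)
C = 0.2043 + 0.94000000 - 0.81761761 = 0.3267

Answer: Call price = 0.3267


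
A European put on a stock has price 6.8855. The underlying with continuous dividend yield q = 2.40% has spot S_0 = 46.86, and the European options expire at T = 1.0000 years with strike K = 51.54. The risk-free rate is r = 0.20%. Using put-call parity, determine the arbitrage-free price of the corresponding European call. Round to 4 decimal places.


Put-call parity: C - P = S_0 * exp(-qT) - K * exp(-rT).
S_0 * exp(-qT) = 46.8600 * 0.97628571 = 45.74874836
K * exp(-rT) = 51.5400 * 0.99800200 = 51.43702301
C = P + S*exp(-qT) - K*exp(-rT)
C = 6.8855 + 45.74874836 - 51.43702301 = 1.1972

Answer: Call price = 1.1972


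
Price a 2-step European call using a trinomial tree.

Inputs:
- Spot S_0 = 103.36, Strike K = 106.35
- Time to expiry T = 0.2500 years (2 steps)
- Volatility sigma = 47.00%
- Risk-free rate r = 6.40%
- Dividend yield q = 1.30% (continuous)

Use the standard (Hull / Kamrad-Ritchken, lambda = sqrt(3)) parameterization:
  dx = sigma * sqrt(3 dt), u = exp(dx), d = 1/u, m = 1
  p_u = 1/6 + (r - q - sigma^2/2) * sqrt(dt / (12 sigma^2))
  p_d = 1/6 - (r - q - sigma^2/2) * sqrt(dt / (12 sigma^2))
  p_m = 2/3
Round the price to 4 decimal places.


Answer: Price = V(0,0) = 8.1535

Derivation:
dt = T/N = 0.125000; dx = sigma*sqrt(3*dt) = 0.287815
u = exp(dx) = 1.333511; d = 1/u = 0.749900
p_u = 0.153757, p_m = 0.666667, p_d = 0.179576
Discount per step: exp(-r*dt) = 0.992032
Stock lattice S(k, j) with j the centered position index:
  k=0: S(0,+0) = 103.3600
  k=1: S(1,-1) = 77.5097; S(1,+0) = 103.3600; S(1,+1) = 137.8317
  k=2: S(2,-2) = 58.1245; S(2,-1) = 77.5097; S(2,+0) = 103.3600; S(2,+1) = 137.8317; S(2,+2) = 183.8000
Terminal payoffs V(N, j) = max(S_T - K, 0):
  V(2,-2) = 0.000000; V(2,-1) = 0.000000; V(2,+0) = 0.000000; V(2,+1) = 31.481660; V(2,+2) = 77.449985
Backward induction: V(k, j) = exp(-r*dt) * [p_u * V(k+1, j+1) + p_m * V(k+1, j) + p_d * V(k+1, j-1)]
  V(1,-1) = exp(-r*dt) * [p_u*0.000000 + p_m*0.000000 + p_d*0.000000] = 0.000000
  V(1,+0) = exp(-r*dt) * [p_u*31.481660 + p_m*0.000000 + p_d*0.000000] = 4.801953
  V(1,+1) = exp(-r*dt) * [p_u*77.449985 + p_m*31.481660 + p_d*0.000000] = 32.634123
  V(0,+0) = exp(-r*dt) * [p_u*32.634123 + p_m*4.801953 + p_d*0.000000] = 8.153534


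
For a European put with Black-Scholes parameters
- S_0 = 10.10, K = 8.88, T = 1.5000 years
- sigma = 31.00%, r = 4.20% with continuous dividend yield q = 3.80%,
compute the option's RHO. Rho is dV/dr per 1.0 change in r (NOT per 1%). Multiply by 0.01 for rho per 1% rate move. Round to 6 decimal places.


Answer: Rho = -5.433652

Derivation:
d1 = 0.5447055893; d2 = 0.1650346792
phi(d1) = 0.3439391170; exp(-qT) = 0.9445940694; exp(-rT) = 0.9389434737
N(-d2) = 0.4344583431
Rho = -K*T*exp(-rT)*N(-d2) = -8.8800 * 1.5000 * 0.9389434737 * 0.4344583431 = -5.433652


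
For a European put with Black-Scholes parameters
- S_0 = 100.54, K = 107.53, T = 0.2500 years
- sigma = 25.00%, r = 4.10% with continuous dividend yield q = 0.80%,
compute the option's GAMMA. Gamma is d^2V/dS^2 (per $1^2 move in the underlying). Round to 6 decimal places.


Answer: Gamma = 0.029136

Derivation:
d1 = -0.4092137611; d2 = -0.5342137611
phi(d1) = 0.3668998031; exp(-qT) = 0.9980019987; exp(-rT) = 0.9898023522
Gamma = exp(-qT) * phi(d1) / (S * sigma * sqrt(T)) = 0.9980019987 * 0.3668998031 / (100.5400 * 0.2500 * 0.5000000000) = 0.029136


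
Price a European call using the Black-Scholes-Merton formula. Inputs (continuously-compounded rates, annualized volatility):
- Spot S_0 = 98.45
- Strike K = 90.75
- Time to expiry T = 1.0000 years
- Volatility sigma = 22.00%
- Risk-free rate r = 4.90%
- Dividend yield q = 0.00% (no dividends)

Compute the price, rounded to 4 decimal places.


d1 = (ln(S/K) + (r - q + 0.5*sigma^2) * T) / (sigma * sqrt(T)) = 0.70291060
d2 = d1 - sigma * sqrt(T) = 0.48291060
exp(-rT) = 0.95218113; exp(-qT) = 1.00000000
C = S_0 * exp(-qT) * N(d1) - K * exp(-rT) * N(d2)
N(d1) = 0.75894427; N(d2) = 0.68542039
C = 98.4500 * 1.00000000 * 0.75894427 - 90.7500 * 0.95218113 * 0.68542039 = 15.4906

Answer: Price = 15.4906


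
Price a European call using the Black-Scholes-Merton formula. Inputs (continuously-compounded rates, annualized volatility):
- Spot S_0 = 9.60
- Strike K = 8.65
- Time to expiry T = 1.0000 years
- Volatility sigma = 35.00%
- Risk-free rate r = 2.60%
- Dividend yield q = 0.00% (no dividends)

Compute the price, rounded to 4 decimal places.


Answer: Price = 1.9229

Derivation:
d1 = (ln(S/K) + (r - q + 0.5*sigma^2) * T) / (sigma * sqrt(T)) = 0.54701079
d2 = d1 - sigma * sqrt(T) = 0.19701079
exp(-rT) = 0.97433509; exp(-qT) = 1.00000000
C = S_0 * exp(-qT) * N(d1) - K * exp(-rT) * N(d2)
N(d1) = 0.70781434; N(d2) = 0.57809045
C = 9.6000 * 1.00000000 * 0.70781434 - 8.6500 * 0.97433509 * 0.57809045 = 1.9229


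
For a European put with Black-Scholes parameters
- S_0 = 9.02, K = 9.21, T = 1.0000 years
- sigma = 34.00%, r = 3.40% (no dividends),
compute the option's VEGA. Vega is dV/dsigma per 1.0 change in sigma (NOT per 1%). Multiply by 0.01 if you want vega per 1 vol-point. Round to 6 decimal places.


Answer: Vega = 3.520947

Derivation:
d1 = 0.2086896583; d2 = -0.1313103417
phi(d1) = 0.3903489408; exp(-qT) = 1.0000000000; exp(-rT) = 0.9665715046
Vega = S * exp(-qT) * phi(d1) * sqrt(T) = 9.0200 * 1.0000000000 * 0.3903489408 * 1.0000000000 = 3.520947


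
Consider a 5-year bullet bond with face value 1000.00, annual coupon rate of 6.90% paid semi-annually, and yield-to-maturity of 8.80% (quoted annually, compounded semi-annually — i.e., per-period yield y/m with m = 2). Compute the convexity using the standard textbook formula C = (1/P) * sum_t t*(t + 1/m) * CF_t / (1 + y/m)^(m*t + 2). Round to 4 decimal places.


Answer: Convexity = 20.4525

Derivation:
Coupon per period c = face * coupon_rate / m = 34.500000
Periods per year m = 2; per-period yield y/m = 0.044000
Number of cashflows N = 10
Cashflows (t years, CF_t, discount factor 1/(1+y/m)^(m*t), PV):
  t = 0.5000: CF_t = 34.500000, DF = 0.957854, PV = 33.045977
  t = 1.0000: CF_t = 34.500000, DF = 0.917485, PV = 31.653235
  t = 1.5000: CF_t = 34.500000, DF = 0.878817, PV = 30.319190
  t = 2.0000: CF_t = 34.500000, DF = 0.841779, PV = 29.041370
  t = 2.5000: CF_t = 34.500000, DF = 0.806302, PV = 27.817404
  t = 3.0000: CF_t = 34.500000, DF = 0.772320, PV = 26.645023
  t = 3.5000: CF_t = 34.500000, DF = 0.739770, PV = 25.522053
  t = 4.0000: CF_t = 34.500000, DF = 0.708592, PV = 24.446411
  t = 4.5000: CF_t = 34.500000, DF = 0.678728, PV = 23.416102
  t = 5.0000: CF_t = 1034.500000, DF = 0.650122, PV = 672.551442
Price P = sum_t PV_t = 924.458208
Convexity numerator sum_t t*(t + 1/m) * CF_t / (1+y/m)^(m*t + 2):
  t = 0.5000: term = 15.159595
  t = 1.0000: term = 43.562055
  t = 1.5000: term = 83.452213
  t = 2.0000: term = 133.225116
  t = 2.5000: term = 191.415397
  t = 3.0000: term = 256.687314
  t = 3.5000: term = 327.825432
  t = 4.0000: term = 403.725902
  t = 4.5000: term = 483.388293
  t = 5.0000: term = 16969.037321
Convexity = (1/P) * sum = 18907.478637 / 924.458208 = 20.452497


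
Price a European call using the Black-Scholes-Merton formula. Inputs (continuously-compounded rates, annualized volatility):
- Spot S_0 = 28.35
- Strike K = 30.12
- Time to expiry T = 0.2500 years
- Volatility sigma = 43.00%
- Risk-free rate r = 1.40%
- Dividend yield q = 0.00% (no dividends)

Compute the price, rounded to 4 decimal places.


Answer: Price = 1.7530

Derivation:
d1 = (ln(S/K) + (r - q + 0.5*sigma^2) * T) / (sigma * sqrt(T)) = -0.15790638
d2 = d1 - sigma * sqrt(T) = -0.37290638
exp(-rT) = 0.99650612; exp(-qT) = 1.00000000
C = S_0 * exp(-qT) * N(d1) - K * exp(-rT) * N(d2)
N(d1) = 0.43726528; N(d2) = 0.35460906
C = 28.3500 * 1.00000000 * 0.43726528 - 30.1200 * 0.99650612 * 0.35460906 = 1.7530


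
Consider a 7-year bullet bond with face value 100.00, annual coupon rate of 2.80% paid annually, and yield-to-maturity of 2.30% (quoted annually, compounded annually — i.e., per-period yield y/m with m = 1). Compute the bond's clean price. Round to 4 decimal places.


Answer: Price = 103.1990

Derivation:
Coupon per period c = face * coupon_rate / m = 2.800000
Periods per year m = 1; per-period yield y/m = 0.023000
Number of cashflows N = 7
Cashflows (t years, CF_t, discount factor 1/(1+y/m)^(m*t), PV):
  t = 1.0000: CF_t = 2.800000, DF = 0.977517, PV = 2.737048
  t = 2.0000: CF_t = 2.800000, DF = 0.955540, PV = 2.675511
  t = 3.0000: CF_t = 2.800000, DF = 0.934056, PV = 2.615358
  t = 4.0000: CF_t = 2.800000, DF = 0.913056, PV = 2.556557
  t = 5.0000: CF_t = 2.800000, DF = 0.892528, PV = 2.499078
  t = 6.0000: CF_t = 2.800000, DF = 0.872461, PV = 2.442892
  t = 7.0000: CF_t = 102.800000, DF = 0.852846, PV = 87.672558
Price P = sum_t PV_t = 103.199002


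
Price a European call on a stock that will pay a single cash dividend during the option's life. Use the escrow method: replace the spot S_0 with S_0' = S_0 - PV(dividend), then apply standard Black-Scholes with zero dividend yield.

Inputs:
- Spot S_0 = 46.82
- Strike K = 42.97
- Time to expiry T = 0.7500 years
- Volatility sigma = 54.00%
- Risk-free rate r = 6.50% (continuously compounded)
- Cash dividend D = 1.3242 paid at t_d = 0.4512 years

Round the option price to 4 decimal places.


PV(D) = D * exp(-r * t_d) = 1.3242 * 0.97109789 = 1.28592783
S_0' = S_0 - PV(D) = 46.8200 - 1.28592783 = 45.53407217
d1 = (ln(S_0'/K) + (r + sigma^2/2)*T) / (sigma*sqrt(T)) = 0.46200571
d2 = d1 - sigma*sqrt(T) = -0.00564801
exp(-rT) = 0.95241920
N(d1) = 0.67796139; N(d2) = 0.49774678
C = S_0' * N(d1) - K * exp(-rT) * N(d2) = 45.53407217 * 0.67796139 - 42.9700 * 0.95241920 * 0.49774678 = 10.4998

Answer: Price = 10.4998


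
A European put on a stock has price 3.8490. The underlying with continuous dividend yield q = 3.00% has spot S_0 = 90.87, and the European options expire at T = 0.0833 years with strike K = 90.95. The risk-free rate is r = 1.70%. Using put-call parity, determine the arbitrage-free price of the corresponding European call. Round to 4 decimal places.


Put-call parity: C - P = S_0 * exp(-qT) - K * exp(-rT).
S_0 * exp(-qT) = 90.8700 * 0.99750412 = 90.64319938
K * exp(-rT) = 90.9500 * 0.99858490 = 90.82129685
C = P + S*exp(-qT) - K*exp(-rT)
C = 3.8490 + 90.64319938 - 90.82129685 = 3.6709

Answer: Call price = 3.6709


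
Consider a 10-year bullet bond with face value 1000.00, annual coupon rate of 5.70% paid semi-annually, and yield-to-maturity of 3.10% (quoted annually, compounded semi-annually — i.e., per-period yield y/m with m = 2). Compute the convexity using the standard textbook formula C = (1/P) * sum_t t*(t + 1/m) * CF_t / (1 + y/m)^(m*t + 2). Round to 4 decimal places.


Answer: Convexity = 75.0521

Derivation:
Coupon per period c = face * coupon_rate / m = 28.500000
Periods per year m = 2; per-period yield y/m = 0.015500
Number of cashflows N = 20
Cashflows (t years, CF_t, discount factor 1/(1+y/m)^(m*t), PV):
  t = 0.5000: CF_t = 28.500000, DF = 0.984737, PV = 28.064993
  t = 1.0000: CF_t = 28.500000, DF = 0.969706, PV = 27.636625
  t = 1.5000: CF_t = 28.500000, DF = 0.954905, PV = 27.214796
  t = 2.0000: CF_t = 28.500000, DF = 0.940330, PV = 26.799405
  t = 2.5000: CF_t = 28.500000, DF = 0.925977, PV = 26.390354
  t = 3.0000: CF_t = 28.500000, DF = 0.911844, PV = 25.987547
  t = 3.5000: CF_t = 28.500000, DF = 0.897926, PV = 25.590889
  t = 4.0000: CF_t = 28.500000, DF = 0.884220, PV = 25.200284
  t = 4.5000: CF_t = 28.500000, DF = 0.870724, PV = 24.815642
  t = 5.0000: CF_t = 28.500000, DF = 0.857434, PV = 24.436870
  t = 5.5000: CF_t = 28.500000, DF = 0.844347, PV = 24.063880
  t = 6.0000: CF_t = 28.500000, DF = 0.831459, PV = 23.696583
  t = 6.5000: CF_t = 28.500000, DF = 0.818768, PV = 23.334892
  t = 7.0000: CF_t = 28.500000, DF = 0.806271, PV = 22.978722
  t = 7.5000: CF_t = 28.500000, DF = 0.793964, PV = 22.627988
  t = 8.0000: CF_t = 28.500000, DF = 0.781846, PV = 22.282608
  t = 8.5000: CF_t = 28.500000, DF = 0.769912, PV = 21.942499
  t = 9.0000: CF_t = 28.500000, DF = 0.758161, PV = 21.607582
  t = 9.5000: CF_t = 28.500000, DF = 0.746589, PV = 21.277776
  t = 10.0000: CF_t = 1028.500000, DF = 0.735193, PV = 756.146143
Price P = sum_t PV_t = 1222.096077
Convexity numerator sum_t t*(t + 1/m) * CF_t / (1+y/m)^(m*t + 2):
  t = 0.5000: term = 13.607398
  t = 1.0000: term = 40.199107
  t = 1.5000: term = 79.171063
  t = 2.0000: term = 129.937737
  t = 2.5000: term = 191.931664
  t = 3.0000: term = 264.602984
  t = 3.5000: term = 347.418984
  t = 4.0000: term = 439.863664
  t = 4.5000: term = 541.437302
  t = 5.0000: term = 651.656034
  t = 5.5000: term = 770.051443
  t = 6.0000: term = 896.170159
  t = 6.5000: term = 1029.573464
  t = 7.0000: term = 1169.836909
  t = 7.5000: term = 1316.549944
  t = 8.0000: term = 1469.315545
  t = 8.5000: term = 1627.749865
  t = 9.0000: term = 1791.481880
  t = 9.5000: term = 1960.153050
  t = 10.0000: term = 76990.153375
Convexity = (1/P) * sum = 91720.861572 / 1222.096077 = 75.052087


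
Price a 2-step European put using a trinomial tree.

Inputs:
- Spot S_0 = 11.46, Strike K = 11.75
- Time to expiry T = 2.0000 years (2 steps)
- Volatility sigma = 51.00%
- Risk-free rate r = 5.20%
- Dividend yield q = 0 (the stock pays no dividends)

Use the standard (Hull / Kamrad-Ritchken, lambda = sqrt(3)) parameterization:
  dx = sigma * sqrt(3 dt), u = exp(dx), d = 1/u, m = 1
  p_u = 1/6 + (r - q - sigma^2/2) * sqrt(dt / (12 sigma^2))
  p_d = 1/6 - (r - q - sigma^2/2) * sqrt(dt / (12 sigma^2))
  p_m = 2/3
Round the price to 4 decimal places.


dt = T/N = 1.000000; dx = sigma*sqrt(3*dt) = 0.883346
u = exp(dx) = 2.418980; d = 1/u = 0.413397
p_u = 0.122488, p_m = 0.666667, p_d = 0.210845
Discount per step: exp(-r*dt) = 0.949329
Stock lattice S(k, j) with j the centered position index:
  k=0: S(0,+0) = 11.4600
  k=1: S(1,-1) = 4.7375; S(1,+0) = 11.4600; S(1,+1) = 27.7215
  k=2: S(2,-2) = 1.9585; S(2,-1) = 4.7375; S(2,+0) = 11.4600; S(2,+1) = 27.7215; S(2,+2) = 67.0578
Terminal payoffs V(N, j) = max(K - S_T, 0):
  V(2,-2) = 9.791516; V(2,-1) = 7.012466; V(2,+0) = 0.290000; V(2,+1) = 0.000000; V(2,+2) = 0.000000
Backward induction: V(k, j) = exp(-r*dt) * [p_u * V(k+1, j+1) + p_m * V(k+1, j) + p_d * V(k+1, j-1)]
  V(1,-1) = exp(-r*dt) * [p_u*0.290000 + p_m*7.012466 + p_d*9.791516] = 6.431697
  V(1,+0) = exp(-r*dt) * [p_u*0.000000 + p_m*0.290000 + p_d*7.012466] = 1.587163
  V(1,+1) = exp(-r*dt) * [p_u*0.000000 + p_m*0.000000 + p_d*0.290000] = 0.058047
  V(0,+0) = exp(-r*dt) * [p_u*0.058047 + p_m*1.587163 + p_d*6.431697] = 2.298621

Answer: Price = V(0,0) = 2.2986
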